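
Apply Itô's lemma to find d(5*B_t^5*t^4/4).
d(5*B_t^5*t^4/4) = (B_t^3*t^3*(5*B_t^2 + 25*t/2)) dt + (25*B_t^4*t^4/4) dB_t

Itô's formula for f(t, x): d f(t, B_t) = (f_t + (1/2) f_xx) dt + f_x dB_t. Compute partials of f(t, x) = 5*t^4*x^5/4:
  f_t(t,x)  = 5*t^3*x^5
  f_x(t,x)  = 25*t^4*x^4/4
  f_xx(t,x) = 25*t^4*x^3
Assemble drift = f_t + (1/2) f_xx = t^3*x^3*(25*t/2 + 5*x^2) and diffusion = f_x = 25*t^4*x^4/4. Substituting x = B_t:
  d(5*B_t^5*t^4/4) = (B_t^3*t^3*(5*B_t^2 + 25*t/2)) dt + (25*B_t^4*t^4/4) dB_t.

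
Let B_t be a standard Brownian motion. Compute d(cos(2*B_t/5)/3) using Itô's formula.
d(cos(2*B_t/5)/3) = (-2*cos(2*B_t/5)/75) dt + (-2*sin(2*B_t/5)/15) dB_t

Itô's formula for f(B_t) gives d f(B_t) = f'(B_t) dB_t + (1/2) f''(B_t) dt. Compute derivatives of f(x) = cos(2*x/5)/3:
  f'(x)  = -2*sin(2*x/5)/15
  f''(x) = -4*cos(2*x/5)/75
Substitute x = B_t and multiply the f'' term by 1/2:
  drift     = (1/2) * (-4*cos(2*x/5)/75) evaluated at B_t = -2*cos(2*B_t/5)/75
  diffusion = (-2*sin(2*x/5)/15) evaluated at B_t = -2*sin(2*B_t/5)/15
Therefore d(cos(2*B_t/5)/3) = (-2*cos(2*B_t/5)/75) dt + (-2*sin(2*B_t/5)/15) dB_t.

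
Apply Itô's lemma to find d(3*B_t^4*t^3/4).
d(3*B_t^4*t^3/4) = (9*B_t^2*t^2*(B_t^2 + 2*t)/4) dt + (3*B_t^3*t^3) dB_t

Itô's formula for f(t, x): d f(t, B_t) = (f_t + (1/2) f_xx) dt + f_x dB_t. Compute partials of f(t, x) = 3*t^3*x^4/4:
  f_t(t,x)  = 9*t^2*x^4/4
  f_x(t,x)  = 3*t^3*x^3
  f_xx(t,x) = 9*t^3*x^2
Assemble drift = f_t + (1/2) f_xx = 9*t^2*x^2*(2*t + x^2)/4 and diffusion = f_x = 3*t^3*x^3. Substituting x = B_t:
  d(3*B_t^4*t^3/4) = (9*B_t^2*t^2*(B_t^2 + 2*t)/4) dt + (3*B_t^3*t^3) dB_t.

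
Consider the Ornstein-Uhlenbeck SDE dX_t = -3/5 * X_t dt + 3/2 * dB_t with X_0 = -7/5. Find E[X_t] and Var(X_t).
E[X_t] = -7*exp(-3*t/5)/5; Var(X_t) = 15/8 - 15*exp(-6*t/5)/8

The OU SDE dX = -theta X dt + sigma dB admits the integrating factor exp(theta t): d(exp(theta t) X_t) = sigma exp(theta t) dB_t. Integrating from 0 to t:
  X_t = x_0 * exp(-theta t) + sigma * int_0^t exp(-theta (t-s)) dB_s.
The Itô integral has mean 0 and (by the Itô isometry) variance sigma^2 * int_0^t exp(-2 theta (t - s)) ds = sigma^2 * (1 - exp(-2 theta t)) / (2 theta).
With theta = 3/5, sigma = 3/2, x_0 = -7/5:
  E[X_t] = -7/5 * exp(-3/5 t) = -7*exp(-3*t/5)/5
  Var(X_t) = (3/2)^2 * (1 - exp(-2*3/5 t)) / (2 * 3/5) = 15/8 - 15*exp(-6*t/5)/8.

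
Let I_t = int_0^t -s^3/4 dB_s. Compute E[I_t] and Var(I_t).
E[I_t] = 0; Var(I_t) = t^7/112

The Itô integral of a deterministic integrand f(s) has mean 0 because each increment f(s) * (B_{s+ds} - B_s) has mean 0. By the Itô isometry:
  Var( int_0^t f(s) dB_s ) = E[ (int_0^t f(s) dB_s)^2 ] = int_0^t f(s)^2 ds.
Here f(s) = -s^3/4, so f(s)^2 = s^6/16. Integrate:
  int_0^t (s^6/16) ds = t^7/112.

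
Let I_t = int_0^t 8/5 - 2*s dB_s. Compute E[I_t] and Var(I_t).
E[I_t] = 0; Var(I_t) = 4*t*(25*t^2 - 60*t + 48)/75

The Itô integral of a deterministic integrand f(s) has mean 0 because each increment f(s) * (B_{s+ds} - B_s) has mean 0. By the Itô isometry:
  Var( int_0^t f(s) dB_s ) = E[ (int_0^t f(s) dB_s)^2 ] = int_0^t f(s)^2 ds.
Here f(s) = 8/5 - 2*s, so f(s)^2 = 4*(5*s - 4)^2/25. Integrate:
  int_0^t (4*(5*s - 4)^2/25) ds = 4*t*(25*t^2 - 60*t + 48)/75.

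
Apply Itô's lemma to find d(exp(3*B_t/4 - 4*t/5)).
d(exp(3*B_t/4 - 4*t/5)) = (-83*exp(3*B_t/4 - 4*t/5)/160) dt + (3*exp(3*B_t/4 - 4*t/5)/4) dB_t

Itô's formula for f(t, x): d f(t, B_t) = (f_t + (1/2) f_xx) dt + f_x dB_t. Compute partials of f(t, x) = exp(-4*t/5 + 3*x/4):
  f_t(t,x)  = -4*exp(-4*t/5 + 3*x/4)/5
  f_x(t,x)  = 3*exp(-4*t/5 + 3*x/4)/4
  f_xx(t,x) = 9*exp(-4*t/5 + 3*x/4)/16
Assemble drift = f_t + (1/2) f_xx = -83*exp(-4*t/5 + 3*x/4)/160 and diffusion = f_x = 3*exp(-4*t/5 + 3*x/4)/4. Substituting x = B_t:
  d(exp(3*B_t/4 - 4*t/5)) = (-83*exp(3*B_t/4 - 4*t/5)/160) dt + (3*exp(3*B_t/4 - 4*t/5)/4) dB_t.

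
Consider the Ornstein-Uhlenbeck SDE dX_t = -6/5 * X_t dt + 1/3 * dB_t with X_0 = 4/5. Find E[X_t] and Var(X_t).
E[X_t] = 4*exp(-6*t/5)/5; Var(X_t) = 5/108 - 5*exp(-12*t/5)/108

The OU SDE dX = -theta X dt + sigma dB admits the integrating factor exp(theta t): d(exp(theta t) X_t) = sigma exp(theta t) dB_t. Integrating from 0 to t:
  X_t = x_0 * exp(-theta t) + sigma * int_0^t exp(-theta (t-s)) dB_s.
The Itô integral has mean 0 and (by the Itô isometry) variance sigma^2 * int_0^t exp(-2 theta (t - s)) ds = sigma^2 * (1 - exp(-2 theta t)) / (2 theta).
With theta = 6/5, sigma = 1/3, x_0 = 4/5:
  E[X_t] = 4/5 * exp(-6/5 t) = 4*exp(-6*t/5)/5
  Var(X_t) = (1/3)^2 * (1 - exp(-2*6/5 t)) / (2 * 6/5) = 5/108 - 5*exp(-12*t/5)/108.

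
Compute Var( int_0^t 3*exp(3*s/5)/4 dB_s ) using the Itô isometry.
Var = 15*exp(6*t/5)/32 - 15/32

The Itô integral of a deterministic integrand f(s) has mean 0 because each increment f(s) * (B_{s+ds} - B_s) has mean 0. By the Itô isometry:
  Var( int_0^t f(s) dB_s ) = E[ (int_0^t f(s) dB_s)^2 ] = int_0^t f(s)^2 ds.
Here f(s) = 3*exp(3*s/5)/4, so f(s)^2 = 9*exp(6*s/5)/16. Integrate:
  int_0^t (9*exp(6*s/5)/16) ds = 15*exp(6*t/5)/32 - 15/32.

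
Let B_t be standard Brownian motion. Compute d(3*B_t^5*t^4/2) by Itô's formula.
d(3*B_t^5*t^4/2) = (B_t^3*t^3*(6*B_t^2 + 15*t)) dt + (15*B_t^4*t^4/2) dB_t

Itô's formula for f(t, x): d f(t, B_t) = (f_t + (1/2) f_xx) dt + f_x dB_t. Compute partials of f(t, x) = 3*t^4*x^5/2:
  f_t(t,x)  = 6*t^3*x^5
  f_x(t,x)  = 15*t^4*x^4/2
  f_xx(t,x) = 30*t^4*x^3
Assemble drift = f_t + (1/2) f_xx = t^3*x^3*(15*t + 6*x^2) and diffusion = f_x = 15*t^4*x^4/2. Substituting x = B_t:
  d(3*B_t^5*t^4/2) = (B_t^3*t^3*(6*B_t^2 + 15*t)) dt + (15*B_t^4*t^4/2) dB_t.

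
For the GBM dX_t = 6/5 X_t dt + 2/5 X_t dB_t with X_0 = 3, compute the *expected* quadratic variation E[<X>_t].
E[<X>_t] = 9*exp(64*t/25)/16 - 9/16

<X>_t = int_0^t ((2/5) * X_s)^2 ds. Taking expectation inside the integral: E[<X>_t] = (2/5)^2 * int_0^t E[X_s^2] ds. For GBM, E[X_s^2] = x_0^2 * exp((2 mu + sigma^2) s). Integrating:
  E[<X>_t] = (2/5)^2 * 3^2 * (exp((2*(6/5) + (2/5)^2) t) - 1) / (2*(6/5) + (2/5)^2)
           = (2/5)^2 * 3^2 * (exp((64/25) t) - 1) / (64/25) = 9*exp(64*t/25)/16 - 9/16.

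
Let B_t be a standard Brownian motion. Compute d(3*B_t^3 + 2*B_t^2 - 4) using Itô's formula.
d(3*B_t^3 + 2*B_t^2 - 4) = (9*B_t + 2) dt + (B_t*(9*B_t + 4)) dB_t

Itô's formula for f(B_t) gives d f(B_t) = f'(B_t) dB_t + (1/2) f''(B_t) dt. Compute derivatives of f(x) = 3*x^3 + 2*x^2 - 4:
  f'(x)  = x*(9*x + 4)
  f''(x) = 18*x + 4
Substitute x = B_t and multiply the f'' term by 1/2:
  drift     = (1/2) * (18*x + 4) evaluated at B_t = 9*B_t + 2
  diffusion = (x*(9*x + 4)) evaluated at B_t = B_t*(9*B_t + 4)
Therefore d(3*B_t^3 + 2*B_t^2 - 4) = (9*B_t + 2) dt + (B_t*(9*B_t + 4)) dB_t.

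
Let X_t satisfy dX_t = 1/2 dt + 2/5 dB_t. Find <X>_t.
<X>_t = 4*t/25

For an Itô process dX_t = a(t) dt + b(t) dB_t, the quadratic variation is <X>_t = int_0^t b(s)^2 ds (the drift term does not contribute). Here b(s) = 2/5, so
  b(s)^2 = 4/25.
Integrating from 0 to t:
  <X>_t = int_0^t (4/25) ds = 4*t/25.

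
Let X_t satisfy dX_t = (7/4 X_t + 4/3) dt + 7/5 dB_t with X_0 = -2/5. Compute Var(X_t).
Var(X_t) = 14*exp(7*t/2)/25 - 14/25

The variance V(t) = Var(X_t) satisfies V'(t) = 2 a V(t) + c^2 with V(0) = 0 (drift coefficient is linear in X, diffusion is constant). With a = 7/4, c = 7/5, the solution is
  V(t) = (c^2 / (2 a)) * (exp(2 a t) - 1)
       = ((7/5)^2 / (2*(7/4))) * (exp((7/2) t) - 1)
       = 14*exp(7*t/2)/25 - 14/25.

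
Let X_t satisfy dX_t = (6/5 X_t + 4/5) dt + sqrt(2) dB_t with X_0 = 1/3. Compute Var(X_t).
Var(X_t) = 5*exp(12*t/5)/6 - 5/6

The variance V(t) = Var(X_t) satisfies V'(t) = 2 a V(t) + c^2 with V(0) = 0 (drift coefficient is linear in X, diffusion is constant). With a = 6/5, c = sqrt(2), the solution is
  V(t) = (c^2 / (2 a)) * (exp(2 a t) - 1)
       = (sqrt(2)^2 / (2*(6/5))) * (exp((12/5) t) - 1)
       = 5*exp(12*t/5)/6 - 5/6.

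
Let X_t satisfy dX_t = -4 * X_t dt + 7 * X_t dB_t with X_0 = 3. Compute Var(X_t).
Var(X_t) = (9*exp(49*t) - 9)*exp(-8*t)

For GBM dX = mu X dt + sigma X dB with X_0 = x_0, apply Itô to Y = log X: dY = (mu - sigma^2/2) dt + sigma dB, so Y_t = log(x_0) + (mu - sigma^2/2) t + sigma B_t and hence X_t = x_0 * exp((mu - sigma^2/2) t + sigma B_t).
With mu = -4, sigma = 7, x_0 = 3, this gives:
  X_t = 3 * exp((-57/2) * t + (7) * B_t).
Since sigma*B_t ~ Normal(0, sigma^2 t), E[exp(sigma*B_t)] = exp(sigma^2 t / 2); so E[X_t] = x_0 * exp((mu - sigma^2/2) t) * exp(sigma^2 t / 2) = x_0 * exp(mu t) = 3*exp(-4*t).
Var(X_t) = E[X_t^2] - (E[X_t])^2 = x_0^2 * exp(2 mu t) * (exp(sigma^2 t) - 1) = (9*exp(49*t) - 9)*exp(-8*t).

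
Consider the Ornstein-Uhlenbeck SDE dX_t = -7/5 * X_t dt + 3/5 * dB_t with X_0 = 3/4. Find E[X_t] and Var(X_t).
E[X_t] = 3*exp(-7*t/5)/4; Var(X_t) = 9/70 - 9*exp(-14*t/5)/70

The OU SDE dX = -theta X dt + sigma dB admits the integrating factor exp(theta t): d(exp(theta t) X_t) = sigma exp(theta t) dB_t. Integrating from 0 to t:
  X_t = x_0 * exp(-theta t) + sigma * int_0^t exp(-theta (t-s)) dB_s.
The Itô integral has mean 0 and (by the Itô isometry) variance sigma^2 * int_0^t exp(-2 theta (t - s)) ds = sigma^2 * (1 - exp(-2 theta t)) / (2 theta).
With theta = 7/5, sigma = 3/5, x_0 = 3/4:
  E[X_t] = 3/4 * exp(-7/5 t) = 3*exp(-7*t/5)/4
  Var(X_t) = (3/5)^2 * (1 - exp(-2*7/5 t)) / (2 * 7/5) = 9/70 - 9*exp(-14*t/5)/70.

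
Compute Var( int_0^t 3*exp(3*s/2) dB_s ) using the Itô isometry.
Var = 3*exp(3*t) - 3

The Itô integral of a deterministic integrand f(s) has mean 0 because each increment f(s) * (B_{s+ds} - B_s) has mean 0. By the Itô isometry:
  Var( int_0^t f(s) dB_s ) = E[ (int_0^t f(s) dB_s)^2 ] = int_0^t f(s)^2 ds.
Here f(s) = 3*exp(3*s/2), so f(s)^2 = 9*exp(3*s). Integrate:
  int_0^t (9*exp(3*s)) ds = 3*exp(3*t) - 3.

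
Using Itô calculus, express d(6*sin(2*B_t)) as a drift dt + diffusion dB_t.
d(6*sin(2*B_t)) = (-12*sin(2*B_t)) dt + (12*cos(2*B_t)) dB_t

Itô's formula for f(B_t) gives d f(B_t) = f'(B_t) dB_t + (1/2) f''(B_t) dt. Compute derivatives of f(x) = 6*sin(2*x):
  f'(x)  = 12*cos(2*x)
  f''(x) = -24*sin(2*x)
Substitute x = B_t and multiply the f'' term by 1/2:
  drift     = (1/2) * (-24*sin(2*x)) evaluated at B_t = -12*sin(2*B_t)
  diffusion = (12*cos(2*x)) evaluated at B_t = 12*cos(2*B_t)
Therefore d(6*sin(2*B_t)) = (-12*sin(2*B_t)) dt + (12*cos(2*B_t)) dB_t.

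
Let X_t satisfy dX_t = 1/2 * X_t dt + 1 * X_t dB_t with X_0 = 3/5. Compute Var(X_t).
Var(X_t) = 9*(exp(t) - 1)*exp(t)/25

For GBM dX = mu X dt + sigma X dB with X_0 = x_0, apply Itô to Y = log X: dY = (mu - sigma^2/2) dt + sigma dB, so Y_t = log(x_0) + (mu - sigma^2/2) t + sigma B_t and hence X_t = x_0 * exp((mu - sigma^2/2) t + sigma B_t).
With mu = 1/2, sigma = 1, x_0 = 3/5, this gives:
  X_t = 3/5 * exp((0) * t + (1) * B_t).
Since sigma*B_t ~ Normal(0, sigma^2 t), E[exp(sigma*B_t)] = exp(sigma^2 t / 2); so E[X_t] = x_0 * exp((mu - sigma^2/2) t) * exp(sigma^2 t / 2) = x_0 * exp(mu t) = 3*exp(t/2)/5.
Var(X_t) = E[X_t^2] - (E[X_t])^2 = x_0^2 * exp(2 mu t) * (exp(sigma^2 t) - 1) = 9*(exp(t) - 1)*exp(t)/25.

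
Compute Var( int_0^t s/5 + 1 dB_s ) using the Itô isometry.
Var = t*(t^2 + 15*t + 75)/75

The Itô integral of a deterministic integrand f(s) has mean 0 because each increment f(s) * (B_{s+ds} - B_s) has mean 0. By the Itô isometry:
  Var( int_0^t f(s) dB_s ) = E[ (int_0^t f(s) dB_s)^2 ] = int_0^t f(s)^2 ds.
Here f(s) = s/5 + 1, so f(s)^2 = (s + 5)^2/25. Integrate:
  int_0^t ((s + 5)^2/25) ds = t*(t^2 + 15*t + 75)/75.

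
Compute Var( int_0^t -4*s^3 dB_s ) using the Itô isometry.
Var = 16*t^7/7

The Itô integral of a deterministic integrand f(s) has mean 0 because each increment f(s) * (B_{s+ds} - B_s) has mean 0. By the Itô isometry:
  Var( int_0^t f(s) dB_s ) = E[ (int_0^t f(s) dB_s)^2 ] = int_0^t f(s)^2 ds.
Here f(s) = -4*s^3, so f(s)^2 = 16*s^6. Integrate:
  int_0^t (16*s^6) ds = 16*t^7/7.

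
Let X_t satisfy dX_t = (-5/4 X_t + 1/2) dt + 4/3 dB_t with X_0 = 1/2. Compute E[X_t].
E[X_t] = 2/5 + exp(-5*t/4)/10

Taking expectations and using E[dB_t] = 0, the mean m(t) = E[X_t] satisfies the ODE m'(t) = a m(t) + b with m(0) = x_0. With a = -5/4, b = 1/2, x_0 = 1/2, the solution is
  m(t) = x_0 * exp(a t) + (b/a) * (exp(a t) - 1)
       = (1/2) * exp((-5/4) t) + ((1/2)/(-5/4)) * (exp((-5/4) t) - 1)
       = 2/5 + exp(-5*t/4)/10.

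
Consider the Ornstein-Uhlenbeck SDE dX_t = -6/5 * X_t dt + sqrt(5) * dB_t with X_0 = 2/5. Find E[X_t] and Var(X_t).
E[X_t] = 2*exp(-6*t/5)/5; Var(X_t) = 25/12 - 25*exp(-12*t/5)/12

The OU SDE dX = -theta X dt + sigma dB admits the integrating factor exp(theta t): d(exp(theta t) X_t) = sigma exp(theta t) dB_t. Integrating from 0 to t:
  X_t = x_0 * exp(-theta t) + sigma * int_0^t exp(-theta (t-s)) dB_s.
The Itô integral has mean 0 and (by the Itô isometry) variance sigma^2 * int_0^t exp(-2 theta (t - s)) ds = sigma^2 * (1 - exp(-2 theta t)) / (2 theta).
With theta = 6/5, sigma = sqrt(5), x_0 = 2/5:
  E[X_t] = 2/5 * exp(-6/5 t) = 2*exp(-6*t/5)/5
  Var(X_t) = (sqrt(5))^2 * (1 - exp(-2*6/5 t)) / (2 * 6/5) = 25/12 - 25*exp(-12*t/5)/12.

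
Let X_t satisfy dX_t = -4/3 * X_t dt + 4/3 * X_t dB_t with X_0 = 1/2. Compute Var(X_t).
Var(X_t) = (exp(16*t/9) - 1)*exp(-8*t/3)/4

For GBM dX = mu X dt + sigma X dB with X_0 = x_0, apply Itô to Y = log X: dY = (mu - sigma^2/2) dt + sigma dB, so Y_t = log(x_0) + (mu - sigma^2/2) t + sigma B_t and hence X_t = x_0 * exp((mu - sigma^2/2) t + sigma B_t).
With mu = -4/3, sigma = 4/3, x_0 = 1/2, this gives:
  X_t = 1/2 * exp((-20/9) * t + (4/3) * B_t).
Since sigma*B_t ~ Normal(0, sigma^2 t), E[exp(sigma*B_t)] = exp(sigma^2 t / 2); so E[X_t] = x_0 * exp((mu - sigma^2/2) t) * exp(sigma^2 t / 2) = x_0 * exp(mu t) = exp(-4*t/3)/2.
Var(X_t) = E[X_t^2] - (E[X_t])^2 = x_0^2 * exp(2 mu t) * (exp(sigma^2 t) - 1) = (exp(16*t/9) - 1)*exp(-8*t/3)/4.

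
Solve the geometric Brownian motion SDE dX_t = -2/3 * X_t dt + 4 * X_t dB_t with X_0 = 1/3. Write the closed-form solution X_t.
X_t = 1/3 * exp((-26/3) * t + (4) * B_t)

For GBM dX = mu X dt + sigma X dB with X_0 = x_0, apply Itô to Y = log X: dY = (mu - sigma^2/2) dt + sigma dB, so Y_t = log(x_0) + (mu - sigma^2/2) t + sigma B_t and hence X_t = x_0 * exp((mu - sigma^2/2) t + sigma B_t).
With mu = -2/3, sigma = 4, x_0 = 1/3, this gives:
  X_t = 1/3 * exp((-26/3) * t + (4) * B_t).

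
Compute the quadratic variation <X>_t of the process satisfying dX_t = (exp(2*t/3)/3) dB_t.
<X>_t = exp(4*t/3)/12 - 1/12

For an Itô process dX_t = a(t) dt + b(t) dB_t, the quadratic variation is <X>_t = int_0^t b(s)^2 ds (the drift term does not contribute). Here b(s) = exp(2*s/3)/3, so
  b(s)^2 = exp(4*s/3)/9.
Integrating from 0 to t:
  <X>_t = int_0^t (exp(4*s/3)/9) ds = exp(4*t/3)/12 - 1/12.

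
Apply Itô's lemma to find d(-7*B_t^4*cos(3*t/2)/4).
d(-7*B_t^4*cos(3*t/2)/4) = (21*B_t^2*(B_t^2*sin(3*t/2) - 4*cos(3*t/2))/8) dt + (-7*B_t^3*cos(3*t/2)) dB_t

Itô's formula for f(t, x): d f(t, B_t) = (f_t + (1/2) f_xx) dt + f_x dB_t. Compute partials of f(t, x) = -7*x^4*cos(3*t/2)/4:
  f_t(t,x)  = 21*x^4*sin(3*t/2)/8
  f_x(t,x)  = -7*x^3*cos(3*t/2)
  f_xx(t,x) = -21*x^2*cos(3*t/2)
Assemble drift = f_t + (1/2) f_xx = 21*x^2*(x^2*sin(3*t/2) - 4*cos(3*t/2))/8 and diffusion = f_x = -7*x^3*cos(3*t/2). Substituting x = B_t:
  d(-7*B_t^4*cos(3*t/2)/4) = (21*B_t^2*(B_t^2*sin(3*t/2) - 4*cos(3*t/2))/8) dt + (-7*B_t^3*cos(3*t/2)) dB_t.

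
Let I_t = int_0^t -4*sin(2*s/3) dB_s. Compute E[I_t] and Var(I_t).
E[I_t] = 0; Var(I_t) = 8*t - 6*sin(4*t/3)

The Itô integral of a deterministic integrand f(s) has mean 0 because each increment f(s) * (B_{s+ds} - B_s) has mean 0. By the Itô isometry:
  Var( int_0^t f(s) dB_s ) = E[ (int_0^t f(s) dB_s)^2 ] = int_0^t f(s)^2 ds.
Here f(s) = -4*sin(2*s/3), so f(s)^2 = 16*sin(2*s/3)^2. Integrate:
  int_0^t (16*sin(2*s/3)^2) ds = 8*t - 6*sin(4*t/3).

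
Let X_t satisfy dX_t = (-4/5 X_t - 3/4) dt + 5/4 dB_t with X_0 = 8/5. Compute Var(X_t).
Var(X_t) = 125/128 - 125*exp(-8*t/5)/128

The variance V(t) = Var(X_t) satisfies V'(t) = 2 a V(t) + c^2 with V(0) = 0 (drift coefficient is linear in X, diffusion is constant). With a = -4/5, c = 5/4, the solution is
  V(t) = (c^2 / (2 a)) * (exp(2 a t) - 1)
       = ((5/4)^2 / (2*(-4/5))) * (exp((-8/5) t) - 1)
       = 125/128 - 125*exp(-8*t/5)/128.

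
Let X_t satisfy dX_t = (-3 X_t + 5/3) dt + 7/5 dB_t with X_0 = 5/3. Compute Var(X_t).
Var(X_t) = 49/150 - 49*exp(-6*t)/150

The variance V(t) = Var(X_t) satisfies V'(t) = 2 a V(t) + c^2 with V(0) = 0 (drift coefficient is linear in X, diffusion is constant). With a = -3, c = 7/5, the solution is
  V(t) = (c^2 / (2 a)) * (exp(2 a t) - 1)
       = ((7/5)^2 / (2*(-3))) * (exp((-6) t) - 1)
       = 49/150 - 49*exp(-6*t)/150.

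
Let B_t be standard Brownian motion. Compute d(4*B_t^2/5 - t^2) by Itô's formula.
d(4*B_t^2/5 - t^2) = (4/5 - 2*t) dt + (8*B_t/5) dB_t

Itô's formula for f(t, x): d f(t, B_t) = (f_t + (1/2) f_xx) dt + f_x dB_t. Compute partials of f(t, x) = -t^2 + 4*x^2/5:
  f_t(t,x)  = -2*t
  f_x(t,x)  = 8*x/5
  f_xx(t,x) = 8/5
Assemble drift = f_t + (1/2) f_xx = 4/5 - 2*t and diffusion = f_x = 8*x/5. Substituting x = B_t:
  d(4*B_t^2/5 - t^2) = (4/5 - 2*t) dt + (8*B_t/5) dB_t.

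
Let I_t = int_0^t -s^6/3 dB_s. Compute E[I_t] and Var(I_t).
E[I_t] = 0; Var(I_t) = t^13/117

The Itô integral of a deterministic integrand f(s) has mean 0 because each increment f(s) * (B_{s+ds} - B_s) has mean 0. By the Itô isometry:
  Var( int_0^t f(s) dB_s ) = E[ (int_0^t f(s) dB_s)^2 ] = int_0^t f(s)^2 ds.
Here f(s) = -s^6/3, so f(s)^2 = s^12/9. Integrate:
  int_0^t (s^12/9) ds = t^13/117.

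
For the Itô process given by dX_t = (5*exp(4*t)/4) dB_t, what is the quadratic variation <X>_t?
<X>_t = 25*exp(8*t)/128 - 25/128

For an Itô process dX_t = a(t) dt + b(t) dB_t, the quadratic variation is <X>_t = int_0^t b(s)^2 ds (the drift term does not contribute). Here b(s) = 5*exp(4*s)/4, so
  b(s)^2 = 25*exp(8*s)/16.
Integrating from 0 to t:
  <X>_t = int_0^t (25*exp(8*s)/16) ds = 25*exp(8*t)/128 - 25/128.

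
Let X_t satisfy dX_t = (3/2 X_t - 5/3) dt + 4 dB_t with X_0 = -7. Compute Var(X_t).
Var(X_t) = 16*exp(3*t)/3 - 16/3

The variance V(t) = Var(X_t) satisfies V'(t) = 2 a V(t) + c^2 with V(0) = 0 (drift coefficient is linear in X, diffusion is constant). With a = 3/2, c = 4, the solution is
  V(t) = (c^2 / (2 a)) * (exp(2 a t) - 1)
       = (4^2 / (2*(3/2))) * (exp(3 t) - 1)
       = 16*exp(3*t)/3 - 16/3.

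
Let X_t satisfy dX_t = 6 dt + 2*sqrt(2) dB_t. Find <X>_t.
<X>_t = 8*t

For an Itô process dX_t = a(t) dt + b(t) dB_t, the quadratic variation is <X>_t = int_0^t b(s)^2 ds (the drift term does not contribute). Here b(s) = 2*sqrt(2), so
  b(s)^2 = 8.
Integrating from 0 to t:
  <X>_t = int_0^t (8) ds = 8*t.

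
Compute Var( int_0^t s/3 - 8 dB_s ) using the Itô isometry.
Var = t*(t^2 - 72*t + 1728)/27

The Itô integral of a deterministic integrand f(s) has mean 0 because each increment f(s) * (B_{s+ds} - B_s) has mean 0. By the Itô isometry:
  Var( int_0^t f(s) dB_s ) = E[ (int_0^t f(s) dB_s)^2 ] = int_0^t f(s)^2 ds.
Here f(s) = s/3 - 8, so f(s)^2 = (s - 24)^2/9. Integrate:
  int_0^t ((s - 24)^2/9) ds = t*(t^2 - 72*t + 1728)/27.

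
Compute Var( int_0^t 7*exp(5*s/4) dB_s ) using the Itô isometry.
Var = 98*exp(5*t/2)/5 - 98/5

The Itô integral of a deterministic integrand f(s) has mean 0 because each increment f(s) * (B_{s+ds} - B_s) has mean 0. By the Itô isometry:
  Var( int_0^t f(s) dB_s ) = E[ (int_0^t f(s) dB_s)^2 ] = int_0^t f(s)^2 ds.
Here f(s) = 7*exp(5*s/4), so f(s)^2 = 49*exp(5*s/2). Integrate:
  int_0^t (49*exp(5*s/2)) ds = 98*exp(5*t/2)/5 - 98/5.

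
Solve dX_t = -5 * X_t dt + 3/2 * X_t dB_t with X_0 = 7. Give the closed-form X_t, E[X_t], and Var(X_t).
X_t = 7 * exp((-49/8) t + (3/2) B_t); E[X_t] = 7*exp(-5*t); Var(X_t) = (49*exp(9*t/4) - 49)*exp(-10*t)

For GBM dX = mu X dt + sigma X dB with X_0 = x_0, apply Itô to Y = log X: dY = (mu - sigma^2/2) dt + sigma dB, so Y_t = log(x_0) + (mu - sigma^2/2) t + sigma B_t and hence X_t = x_0 * exp((mu - sigma^2/2) t + sigma B_t).
With mu = -5, sigma = 3/2, x_0 = 7, this gives:
  X_t = 7 * exp((-49/8) * t + (3/2) * B_t).
Since sigma*B_t ~ Normal(0, sigma^2 t), E[exp(sigma*B_t)] = exp(sigma^2 t / 2); so E[X_t] = x_0 * exp((mu - sigma^2/2) t) * exp(sigma^2 t / 2) = x_0 * exp(mu t) = 7*exp(-5*t).
Var(X_t) = E[X_t^2] - (E[X_t])^2 = x_0^2 * exp(2 mu t) * (exp(sigma^2 t) - 1) = (49*exp(9*t/4) - 49)*exp(-10*t).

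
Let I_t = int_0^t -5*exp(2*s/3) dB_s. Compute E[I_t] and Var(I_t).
E[I_t] = 0; Var(I_t) = 75*exp(4*t/3)/4 - 75/4

The Itô integral of a deterministic integrand f(s) has mean 0 because each increment f(s) * (B_{s+ds} - B_s) has mean 0. By the Itô isometry:
  Var( int_0^t f(s) dB_s ) = E[ (int_0^t f(s) dB_s)^2 ] = int_0^t f(s)^2 ds.
Here f(s) = -5*exp(2*s/3), so f(s)^2 = 25*exp(4*s/3). Integrate:
  int_0^t (25*exp(4*s/3)) ds = 75*exp(4*t/3)/4 - 75/4.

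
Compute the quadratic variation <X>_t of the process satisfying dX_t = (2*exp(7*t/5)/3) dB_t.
<X>_t = 10*exp(14*t/5)/63 - 10/63

For an Itô process dX_t = a(t) dt + b(t) dB_t, the quadratic variation is <X>_t = int_0^t b(s)^2 ds (the drift term does not contribute). Here b(s) = 2*exp(7*s/5)/3, so
  b(s)^2 = 4*exp(14*s/5)/9.
Integrating from 0 to t:
  <X>_t = int_0^t (4*exp(14*s/5)/9) ds = 10*exp(14*t/5)/63 - 10/63.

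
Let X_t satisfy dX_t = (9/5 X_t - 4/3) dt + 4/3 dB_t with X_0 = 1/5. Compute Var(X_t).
Var(X_t) = 40*exp(18*t/5)/81 - 40/81

The variance V(t) = Var(X_t) satisfies V'(t) = 2 a V(t) + c^2 with V(0) = 0 (drift coefficient is linear in X, diffusion is constant). With a = 9/5, c = 4/3, the solution is
  V(t) = (c^2 / (2 a)) * (exp(2 a t) - 1)
       = ((4/3)^2 / (2*(9/5))) * (exp((18/5) t) - 1)
       = 40*exp(18*t/5)/81 - 40/81.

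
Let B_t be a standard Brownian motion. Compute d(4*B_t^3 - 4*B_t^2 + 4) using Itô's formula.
d(4*B_t^3 - 4*B_t^2 + 4) = (12*B_t - 4) dt + (4*B_t*(3*B_t - 2)) dB_t

Itô's formula for f(B_t) gives d f(B_t) = f'(B_t) dB_t + (1/2) f''(B_t) dt. Compute derivatives of f(x) = 4*x^3 - 4*x^2 + 4:
  f'(x)  = 4*x*(3*x - 2)
  f''(x) = 24*x - 8
Substitute x = B_t and multiply the f'' term by 1/2:
  drift     = (1/2) * (24*x - 8) evaluated at B_t = 12*B_t - 4
  diffusion = (4*x*(3*x - 2)) evaluated at B_t = 4*B_t*(3*B_t - 2)
Therefore d(4*B_t^3 - 4*B_t^2 + 4) = (12*B_t - 4) dt + (4*B_t*(3*B_t - 2)) dB_t.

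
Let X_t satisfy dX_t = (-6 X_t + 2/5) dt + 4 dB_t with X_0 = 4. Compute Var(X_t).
Var(X_t) = 4/3 - 4*exp(-12*t)/3

The variance V(t) = Var(X_t) satisfies V'(t) = 2 a V(t) + c^2 with V(0) = 0 (drift coefficient is linear in X, diffusion is constant). With a = -6, c = 4, the solution is
  V(t) = (c^2 / (2 a)) * (exp(2 a t) - 1)
       = (4^2 / (2*(-6))) * (exp((-12) t) - 1)
       = 4/3 - 4*exp(-12*t)/3.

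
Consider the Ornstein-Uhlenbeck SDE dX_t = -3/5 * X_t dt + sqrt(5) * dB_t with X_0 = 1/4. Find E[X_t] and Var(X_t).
E[X_t] = exp(-3*t/5)/4; Var(X_t) = 25/6 - 25*exp(-6*t/5)/6

The OU SDE dX = -theta X dt + sigma dB admits the integrating factor exp(theta t): d(exp(theta t) X_t) = sigma exp(theta t) dB_t. Integrating from 0 to t:
  X_t = x_0 * exp(-theta t) + sigma * int_0^t exp(-theta (t-s)) dB_s.
The Itô integral has mean 0 and (by the Itô isometry) variance sigma^2 * int_0^t exp(-2 theta (t - s)) ds = sigma^2 * (1 - exp(-2 theta t)) / (2 theta).
With theta = 3/5, sigma = sqrt(5), x_0 = 1/4:
  E[X_t] = 1/4 * exp(-3/5 t) = exp(-3*t/5)/4
  Var(X_t) = (sqrt(5))^2 * (1 - exp(-2*3/5 t)) / (2 * 3/5) = 25/6 - 25*exp(-6*t/5)/6.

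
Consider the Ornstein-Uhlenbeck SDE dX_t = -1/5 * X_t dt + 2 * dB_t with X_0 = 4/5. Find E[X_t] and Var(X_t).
E[X_t] = 4*exp(-t/5)/5; Var(X_t) = 10 - 10*exp(-2*t/5)

The OU SDE dX = -theta X dt + sigma dB admits the integrating factor exp(theta t): d(exp(theta t) X_t) = sigma exp(theta t) dB_t. Integrating from 0 to t:
  X_t = x_0 * exp(-theta t) + sigma * int_0^t exp(-theta (t-s)) dB_s.
The Itô integral has mean 0 and (by the Itô isometry) variance sigma^2 * int_0^t exp(-2 theta (t - s)) ds = sigma^2 * (1 - exp(-2 theta t)) / (2 theta).
With theta = 1/5, sigma = 2, x_0 = 4/5:
  E[X_t] = 4/5 * exp(-1/5 t) = 4*exp(-t/5)/5
  Var(X_t) = (2)^2 * (1 - exp(-2*1/5 t)) / (2 * 1/5) = 10 - 10*exp(-2*t/5).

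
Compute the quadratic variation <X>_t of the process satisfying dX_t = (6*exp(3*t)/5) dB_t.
<X>_t = 6*exp(6*t)/25 - 6/25

For an Itô process dX_t = a(t) dt + b(t) dB_t, the quadratic variation is <X>_t = int_0^t b(s)^2 ds (the drift term does not contribute). Here b(s) = 6*exp(3*s)/5, so
  b(s)^2 = 36*exp(6*s)/25.
Integrating from 0 to t:
  <X>_t = int_0^t (36*exp(6*s)/25) ds = 6*exp(6*t)/25 - 6/25.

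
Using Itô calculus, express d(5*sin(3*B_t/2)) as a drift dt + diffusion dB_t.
d(5*sin(3*B_t/2)) = (-45*sin(3*B_t/2)/8) dt + (15*cos(3*B_t/2)/2) dB_t

Itô's formula for f(B_t) gives d f(B_t) = f'(B_t) dB_t + (1/2) f''(B_t) dt. Compute derivatives of f(x) = 5*sin(3*x/2):
  f'(x)  = 15*cos(3*x/2)/2
  f''(x) = -45*sin(3*x/2)/4
Substitute x = B_t and multiply the f'' term by 1/2:
  drift     = (1/2) * (-45*sin(3*x/2)/4) evaluated at B_t = -45*sin(3*B_t/2)/8
  diffusion = (15*cos(3*x/2)/2) evaluated at B_t = 15*cos(3*B_t/2)/2
Therefore d(5*sin(3*B_t/2)) = (-45*sin(3*B_t/2)/8) dt + (15*cos(3*B_t/2)/2) dB_t.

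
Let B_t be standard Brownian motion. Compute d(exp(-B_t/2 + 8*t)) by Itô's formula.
d(exp(-B_t/2 + 8*t)) = (65*exp(-B_t/2 + 8*t)/8) dt + (-exp(-B_t/2 + 8*t)/2) dB_t

Itô's formula for f(t, x): d f(t, B_t) = (f_t + (1/2) f_xx) dt + f_x dB_t. Compute partials of f(t, x) = exp(8*t - x/2):
  f_t(t,x)  = 8*exp(8*t - x/2)
  f_x(t,x)  = -exp(8*t - x/2)/2
  f_xx(t,x) = exp(8*t - x/2)/4
Assemble drift = f_t + (1/2) f_xx = 65*exp(8*t - x/2)/8 and diffusion = f_x = -exp(8*t - x/2)/2. Substituting x = B_t:
  d(exp(-B_t/2 + 8*t)) = (65*exp(-B_t/2 + 8*t)/8) dt + (-exp(-B_t/2 + 8*t)/2) dB_t.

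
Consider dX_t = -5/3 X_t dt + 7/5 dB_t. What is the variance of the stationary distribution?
lim Var(X_t) = 147/250

The OU SDE dX = -theta X dt + sigma dB admits the integrating factor exp(theta t): d(exp(theta t) X_t) = sigma exp(theta t) dB_t. Integrating from 0 to t gives X_t = x_0 * exp(-theta t) + sigma * int_0^t exp(-theta (t-s)) dB_s for any initial x_0. The Itô integral has variance (by the Itô isometry) sigma^2 * int_0^t exp(-2 theta (t - s)) ds = sigma^2 * (1 - exp(-2 theta t)) / (2 theta), independent of x_0.
With theta = 5/3, sigma = 7/5:
  Var(X_t) = (7/5)^2 * (1 - exp(-2*5/3 t)) / (2 * 5/3) = 147/250 - 147*exp(-10*t/3)/250.
As t -> infinity, exp(-2*5/3 t) -> 0, so the stationary variance is sigma^2 / (2 theta) = 147/250.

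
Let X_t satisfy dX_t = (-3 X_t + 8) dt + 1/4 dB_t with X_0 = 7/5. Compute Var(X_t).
Var(X_t) = 1/96 - exp(-6*t)/96

The variance V(t) = Var(X_t) satisfies V'(t) = 2 a V(t) + c^2 with V(0) = 0 (drift coefficient is linear in X, diffusion is constant). With a = -3, c = 1/4, the solution is
  V(t) = (c^2 / (2 a)) * (exp(2 a t) - 1)
       = ((1/4)^2 / (2*(-3))) * (exp((-6) t) - 1)
       = 1/96 - exp(-6*t)/96.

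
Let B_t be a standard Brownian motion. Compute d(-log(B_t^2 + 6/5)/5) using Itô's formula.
d(-log(B_t^2 + 6/5)/5) = ((5*B_t^2 - 6)/(5*B_t^2 + 6)^2) dt + (-2*B_t/(5*B_t^2 + 6)) dB_t

Itô's formula for f(B_t) gives d f(B_t) = f'(B_t) dB_t + (1/2) f''(B_t) dt. Compute derivatives of f(x) = -log(x^2 + 6/5)/5:
  f'(x)  = -2*x/(5*x^2 + 6)
  f''(x) = 2*(5*x^2 - 6)/(5*x^2 + 6)^2
Substitute x = B_t and multiply the f'' term by 1/2:
  drift     = (1/2) * (2*(5*x^2 - 6)/(5*x^2 + 6)^2) evaluated at B_t = (5*B_t^2 - 6)/(5*B_t^2 + 6)^2
  diffusion = (-2*x/(5*x^2 + 6)) evaluated at B_t = -2*B_t/(5*B_t^2 + 6)
Therefore d(-log(B_t^2 + 6/5)/5) = ((5*B_t^2 - 6)/(5*B_t^2 + 6)^2) dt + (-2*B_t/(5*B_t^2 + 6)) dB_t.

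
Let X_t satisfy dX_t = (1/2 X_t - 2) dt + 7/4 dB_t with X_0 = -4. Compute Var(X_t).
Var(X_t) = 49*exp(t)/16 - 49/16

The variance V(t) = Var(X_t) satisfies V'(t) = 2 a V(t) + c^2 with V(0) = 0 (drift coefficient is linear in X, diffusion is constant). With a = 1/2, c = 7/4, the solution is
  V(t) = (c^2 / (2 a)) * (exp(2 a t) - 1)
       = ((7/4)^2 / (2*(1/2))) * (exp(1 t) - 1)
       = 49*exp(t)/16 - 49/16.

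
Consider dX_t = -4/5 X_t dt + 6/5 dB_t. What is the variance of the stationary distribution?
lim Var(X_t) = 9/10

The OU SDE dX = -theta X dt + sigma dB admits the integrating factor exp(theta t): d(exp(theta t) X_t) = sigma exp(theta t) dB_t. Integrating from 0 to t gives X_t = x_0 * exp(-theta t) + sigma * int_0^t exp(-theta (t-s)) dB_s for any initial x_0. The Itô integral has variance (by the Itô isometry) sigma^2 * int_0^t exp(-2 theta (t - s)) ds = sigma^2 * (1 - exp(-2 theta t)) / (2 theta), independent of x_0.
With theta = 4/5, sigma = 6/5:
  Var(X_t) = (6/5)^2 * (1 - exp(-2*4/5 t)) / (2 * 4/5) = 9/10 - 9*exp(-8*t/5)/10.
As t -> infinity, exp(-2*4/5 t) -> 0, so the stationary variance is sigma^2 / (2 theta) = 9/10.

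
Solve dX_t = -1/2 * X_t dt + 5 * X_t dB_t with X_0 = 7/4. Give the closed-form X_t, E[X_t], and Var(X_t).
X_t = 7/4 * exp((-13) t + (5) B_t); E[X_t] = 7*exp(-t/2)/4; Var(X_t) = (49*exp(25*t) - 49)*exp(-t)/16

For GBM dX = mu X dt + sigma X dB with X_0 = x_0, apply Itô to Y = log X: dY = (mu - sigma^2/2) dt + sigma dB, so Y_t = log(x_0) + (mu - sigma^2/2) t + sigma B_t and hence X_t = x_0 * exp((mu - sigma^2/2) t + sigma B_t).
With mu = -1/2, sigma = 5, x_0 = 7/4, this gives:
  X_t = 7/4 * exp((-13) * t + (5) * B_t).
Since sigma*B_t ~ Normal(0, sigma^2 t), E[exp(sigma*B_t)] = exp(sigma^2 t / 2); so E[X_t] = x_0 * exp((mu - sigma^2/2) t) * exp(sigma^2 t / 2) = x_0 * exp(mu t) = 7*exp(-t/2)/4.
Var(X_t) = E[X_t^2] - (E[X_t])^2 = x_0^2 * exp(2 mu t) * (exp(sigma^2 t) - 1) = (49*exp(25*t) - 49)*exp(-t)/16.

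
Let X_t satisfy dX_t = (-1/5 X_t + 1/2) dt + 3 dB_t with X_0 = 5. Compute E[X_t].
E[X_t] = 5/2 + 5*exp(-t/5)/2

Taking expectations and using E[dB_t] = 0, the mean m(t) = E[X_t] satisfies the ODE m'(t) = a m(t) + b with m(0) = x_0. With a = -1/5, b = 1/2, x_0 = 5, the solution is
  m(t) = x_0 * exp(a t) + (b/a) * (exp(a t) - 1)
       = 5 * exp((-1/5) t) + ((1/2)/(-1/5)) * (exp((-1/5) t) - 1)
       = 5/2 + 5*exp(-t/5)/2.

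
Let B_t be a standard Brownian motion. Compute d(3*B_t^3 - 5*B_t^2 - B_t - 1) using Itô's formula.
d(3*B_t^3 - 5*B_t^2 - B_t - 1) = (9*B_t - 5) dt + (9*B_t^2 - 10*B_t - 1) dB_t

Itô's formula for f(B_t) gives d f(B_t) = f'(B_t) dB_t + (1/2) f''(B_t) dt. Compute derivatives of f(x) = 3*x^3 - 5*x^2 - x - 1:
  f'(x)  = 9*x^2 - 10*x - 1
  f''(x) = 18*x - 10
Substitute x = B_t and multiply the f'' term by 1/2:
  drift     = (1/2) * (18*x - 10) evaluated at B_t = 9*B_t - 5
  diffusion = (9*x^2 - 10*x - 1) evaluated at B_t = 9*B_t^2 - 10*B_t - 1
Therefore d(3*B_t^3 - 5*B_t^2 - B_t - 1) = (9*B_t - 5) dt + (9*B_t^2 - 10*B_t - 1) dB_t.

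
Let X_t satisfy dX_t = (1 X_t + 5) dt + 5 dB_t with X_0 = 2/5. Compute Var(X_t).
Var(X_t) = 25*exp(2*t)/2 - 25/2

The variance V(t) = Var(X_t) satisfies V'(t) = 2 a V(t) + c^2 with V(0) = 0 (drift coefficient is linear in X, diffusion is constant). With a = 1, c = 5, the solution is
  V(t) = (c^2 / (2 a)) * (exp(2 a t) - 1)
       = (5^2 / (2*1)) * (exp(2 t) - 1)
       = 25*exp(2*t)/2 - 25/2.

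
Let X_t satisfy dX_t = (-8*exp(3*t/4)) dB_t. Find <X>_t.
<X>_t = 128*exp(3*t/2)/3 - 128/3

For an Itô process dX_t = a(t) dt + b(t) dB_t, the quadratic variation is <X>_t = int_0^t b(s)^2 ds (the drift term does not contribute). Here b(s) = -8*exp(3*s/4), so
  b(s)^2 = 64*exp(3*s/2).
Integrating from 0 to t:
  <X>_t = int_0^t (64*exp(3*s/2)) ds = 128*exp(3*t/2)/3 - 128/3.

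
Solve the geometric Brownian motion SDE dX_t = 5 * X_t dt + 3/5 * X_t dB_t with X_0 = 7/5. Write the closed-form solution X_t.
X_t = 7/5 * exp((241/50) * t + (3/5) * B_t)

For GBM dX = mu X dt + sigma X dB with X_0 = x_0, apply Itô to Y = log X: dY = (mu - sigma^2/2) dt + sigma dB, so Y_t = log(x_0) + (mu - sigma^2/2) t + sigma B_t and hence X_t = x_0 * exp((mu - sigma^2/2) t + sigma B_t).
With mu = 5, sigma = 3/5, x_0 = 7/5, this gives:
  X_t = 7/5 * exp((241/50) * t + (3/5) * B_t).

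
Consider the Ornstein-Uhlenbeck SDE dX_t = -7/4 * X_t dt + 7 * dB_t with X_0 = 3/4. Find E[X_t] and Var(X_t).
E[X_t] = 3*exp(-7*t/4)/4; Var(X_t) = 14 - 14*exp(-7*t/2)

The OU SDE dX = -theta X dt + sigma dB admits the integrating factor exp(theta t): d(exp(theta t) X_t) = sigma exp(theta t) dB_t. Integrating from 0 to t:
  X_t = x_0 * exp(-theta t) + sigma * int_0^t exp(-theta (t-s)) dB_s.
The Itô integral has mean 0 and (by the Itô isometry) variance sigma^2 * int_0^t exp(-2 theta (t - s)) ds = sigma^2 * (1 - exp(-2 theta t)) / (2 theta).
With theta = 7/4, sigma = 7, x_0 = 3/4:
  E[X_t] = 3/4 * exp(-7/4 t) = 3*exp(-7*t/4)/4
  Var(X_t) = (7)^2 * (1 - exp(-2*7/4 t)) / (2 * 7/4) = 14 - 14*exp(-7*t/2).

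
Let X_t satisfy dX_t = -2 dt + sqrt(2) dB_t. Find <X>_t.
<X>_t = 2*t

For an Itô process dX_t = a(t) dt + b(t) dB_t, the quadratic variation is <X>_t = int_0^t b(s)^2 ds (the drift term does not contribute). Here b(s) = sqrt(2), so
  b(s)^2 = 2.
Integrating from 0 to t:
  <X>_t = int_0^t (2) ds = 2*t.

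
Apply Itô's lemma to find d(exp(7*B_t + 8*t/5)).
d(exp(7*B_t + 8*t/5)) = (261*exp(7*B_t + 8*t/5)/10) dt + (7*exp(7*B_t + 8*t/5)) dB_t

Itô's formula for f(t, x): d f(t, B_t) = (f_t + (1/2) f_xx) dt + f_x dB_t. Compute partials of f(t, x) = exp(8*t/5 + 7*x):
  f_t(t,x)  = 8*exp(8*t/5 + 7*x)/5
  f_x(t,x)  = 7*exp(8*t/5 + 7*x)
  f_xx(t,x) = 49*exp(8*t/5 + 7*x)
Assemble drift = f_t + (1/2) f_xx = 261*exp(8*t/5 + 7*x)/10 and diffusion = f_x = 7*exp(8*t/5 + 7*x). Substituting x = B_t:
  d(exp(7*B_t + 8*t/5)) = (261*exp(7*B_t + 8*t/5)/10) dt + (7*exp(7*B_t + 8*t/5)) dB_t.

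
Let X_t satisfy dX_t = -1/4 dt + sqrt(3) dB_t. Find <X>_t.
<X>_t = 3*t

For an Itô process dX_t = a(t) dt + b(t) dB_t, the quadratic variation is <X>_t = int_0^t b(s)^2 ds (the drift term does not contribute). Here b(s) = sqrt(3), so
  b(s)^2 = 3.
Integrating from 0 to t:
  <X>_t = int_0^t (3) ds = 3*t.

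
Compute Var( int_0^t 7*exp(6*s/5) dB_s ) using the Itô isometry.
Var = 245*exp(12*t/5)/12 - 245/12

The Itô integral of a deterministic integrand f(s) has mean 0 because each increment f(s) * (B_{s+ds} - B_s) has mean 0. By the Itô isometry:
  Var( int_0^t f(s) dB_s ) = E[ (int_0^t f(s) dB_s)^2 ] = int_0^t f(s)^2 ds.
Here f(s) = 7*exp(6*s/5), so f(s)^2 = 49*exp(12*s/5). Integrate:
  int_0^t (49*exp(12*s/5)) ds = 245*exp(12*t/5)/12 - 245/12.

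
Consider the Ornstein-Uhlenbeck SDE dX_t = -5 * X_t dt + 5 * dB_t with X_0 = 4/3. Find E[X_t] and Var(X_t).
E[X_t] = 4*exp(-5*t)/3; Var(X_t) = 5/2 - 5*exp(-10*t)/2

The OU SDE dX = -theta X dt + sigma dB admits the integrating factor exp(theta t): d(exp(theta t) X_t) = sigma exp(theta t) dB_t. Integrating from 0 to t:
  X_t = x_0 * exp(-theta t) + sigma * int_0^t exp(-theta (t-s)) dB_s.
The Itô integral has mean 0 and (by the Itô isometry) variance sigma^2 * int_0^t exp(-2 theta (t - s)) ds = sigma^2 * (1 - exp(-2 theta t)) / (2 theta).
With theta = 5, sigma = 5, x_0 = 4/3:
  E[X_t] = 4/3 * exp(-5 t) = 4*exp(-5*t)/3
  Var(X_t) = (5)^2 * (1 - exp(-2*5 t)) / (2 * 5) = 5/2 - 5*exp(-10*t)/2.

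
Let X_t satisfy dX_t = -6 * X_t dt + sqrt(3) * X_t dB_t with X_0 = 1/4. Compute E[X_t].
E[X_t] = exp(-6*t)/4

For GBM dX = mu X dt + sigma X dB with X_0 = x_0, apply Itô to Y = log X: dY = (mu - sigma^2/2) dt + sigma dB, so Y_t = log(x_0) + (mu - sigma^2/2) t + sigma B_t and hence X_t = x_0 * exp((mu - sigma^2/2) t + sigma B_t).
With mu = -6, sigma = sqrt(3), x_0 = 1/4, this gives:
  X_t = 1/4 * exp((-15/2) * t + (sqrt(3)) * B_t).
Since sigma*B_t ~ Normal(0, sigma^2 t), E[exp(sigma*B_t)] = exp(sigma^2 t / 2); so E[X_t] = x_0 * exp((mu - sigma^2/2) t) * exp(sigma^2 t / 2) = x_0 * exp(mu t) = exp(-6*t)/4.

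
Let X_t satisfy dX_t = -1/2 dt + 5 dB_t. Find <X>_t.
<X>_t = 25*t

For an Itô process dX_t = a(t) dt + b(t) dB_t, the quadratic variation is <X>_t = int_0^t b(s)^2 ds (the drift term does not contribute). Here b(s) = 5, so
  b(s)^2 = 25.
Integrating from 0 to t:
  <X>_t = int_0^t (25) ds = 25*t.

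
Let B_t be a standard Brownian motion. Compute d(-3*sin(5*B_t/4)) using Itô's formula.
d(-3*sin(5*B_t/4)) = (75*sin(5*B_t/4)/32) dt + (-15*cos(5*B_t/4)/4) dB_t

Itô's formula for f(B_t) gives d f(B_t) = f'(B_t) dB_t + (1/2) f''(B_t) dt. Compute derivatives of f(x) = -3*sin(5*x/4):
  f'(x)  = -15*cos(5*x/4)/4
  f''(x) = 75*sin(5*x/4)/16
Substitute x = B_t and multiply the f'' term by 1/2:
  drift     = (1/2) * (75*sin(5*x/4)/16) evaluated at B_t = 75*sin(5*B_t/4)/32
  diffusion = (-15*cos(5*x/4)/4) evaluated at B_t = -15*cos(5*B_t/4)/4
Therefore d(-3*sin(5*B_t/4)) = (75*sin(5*B_t/4)/32) dt + (-15*cos(5*B_t/4)/4) dB_t.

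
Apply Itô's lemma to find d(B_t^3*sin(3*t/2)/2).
d(B_t^3*sin(3*t/2)/2) = (3*B_t*(B_t^2*cos(3*t/2) + 2*sin(3*t/2))/4) dt + (3*B_t^2*sin(3*t/2)/2) dB_t

Itô's formula for f(t, x): d f(t, B_t) = (f_t + (1/2) f_xx) dt + f_x dB_t. Compute partials of f(t, x) = x^3*sin(3*t/2)/2:
  f_t(t,x)  = 3*x^3*cos(3*t/2)/4
  f_x(t,x)  = 3*x^2*sin(3*t/2)/2
  f_xx(t,x) = 3*x*sin(3*t/2)
Assemble drift = f_t + (1/2) f_xx = 3*x*(x^2*cos(3*t/2) + 2*sin(3*t/2))/4 and diffusion = f_x = 3*x^2*sin(3*t/2)/2. Substituting x = B_t:
  d(B_t^3*sin(3*t/2)/2) = (3*B_t*(B_t^2*cos(3*t/2) + 2*sin(3*t/2))/4) dt + (3*B_t^2*sin(3*t/2)/2) dB_t.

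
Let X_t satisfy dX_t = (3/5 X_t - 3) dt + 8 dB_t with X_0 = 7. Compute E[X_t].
E[X_t] = 2*exp(3*t/5) + 5

Taking expectations and using E[dB_t] = 0, the mean m(t) = E[X_t] satisfies the ODE m'(t) = a m(t) + b with m(0) = x_0. With a = 3/5, b = -3, x_0 = 7, the solution is
  m(t) = x_0 * exp(a t) + (b/a) * (exp(a t) - 1)
       = 7 * exp((3/5) t) + ((-3)/(3/5)) * (exp((3/5) t) - 1)
       = 2*exp(3*t/5) + 5.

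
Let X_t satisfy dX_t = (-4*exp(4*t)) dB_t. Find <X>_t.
<X>_t = 2*exp(8*t) - 2

For an Itô process dX_t = a(t) dt + b(t) dB_t, the quadratic variation is <X>_t = int_0^t b(s)^2 ds (the drift term does not contribute). Here b(s) = -4*exp(4*s), so
  b(s)^2 = 16*exp(8*s).
Integrating from 0 to t:
  <X>_t = int_0^t (16*exp(8*s)) ds = 2*exp(8*t) - 2.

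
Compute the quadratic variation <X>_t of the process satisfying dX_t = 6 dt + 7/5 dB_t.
<X>_t = 49*t/25

For an Itô process dX_t = a(t) dt + b(t) dB_t, the quadratic variation is <X>_t = int_0^t b(s)^2 ds (the drift term does not contribute). Here b(s) = 7/5, so
  b(s)^2 = 49/25.
Integrating from 0 to t:
  <X>_t = int_0^t (49/25) ds = 49*t/25.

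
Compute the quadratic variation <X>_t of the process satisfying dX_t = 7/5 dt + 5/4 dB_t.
<X>_t = 25*t/16

For an Itô process dX_t = a(t) dt + b(t) dB_t, the quadratic variation is <X>_t = int_0^t b(s)^2 ds (the drift term does not contribute). Here b(s) = 5/4, so
  b(s)^2 = 25/16.
Integrating from 0 to t:
  <X>_t = int_0^t (25/16) ds = 25*t/16.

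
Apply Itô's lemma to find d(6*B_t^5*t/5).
d(6*B_t^5*t/5) = (6*B_t^3*(B_t^2 + 10*t)/5) dt + (6*B_t^4*t) dB_t

Itô's formula for f(t, x): d f(t, B_t) = (f_t + (1/2) f_xx) dt + f_x dB_t. Compute partials of f(t, x) = 6*t*x^5/5:
  f_t(t,x)  = 6*x^5/5
  f_x(t,x)  = 6*t*x^4
  f_xx(t,x) = 24*t*x^3
Assemble drift = f_t + (1/2) f_xx = 6*x^3*(10*t + x^2)/5 and diffusion = f_x = 6*t*x^4. Substituting x = B_t:
  d(6*B_t^5*t/5) = (6*B_t^3*(B_t^2 + 10*t)/5) dt + (6*B_t^4*t) dB_t.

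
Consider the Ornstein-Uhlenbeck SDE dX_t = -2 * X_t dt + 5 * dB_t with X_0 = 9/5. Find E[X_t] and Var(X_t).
E[X_t] = 9*exp(-2*t)/5; Var(X_t) = 25/4 - 25*exp(-4*t)/4

The OU SDE dX = -theta X dt + sigma dB admits the integrating factor exp(theta t): d(exp(theta t) X_t) = sigma exp(theta t) dB_t. Integrating from 0 to t:
  X_t = x_0 * exp(-theta t) + sigma * int_0^t exp(-theta (t-s)) dB_s.
The Itô integral has mean 0 and (by the Itô isometry) variance sigma^2 * int_0^t exp(-2 theta (t - s)) ds = sigma^2 * (1 - exp(-2 theta t)) / (2 theta).
With theta = 2, sigma = 5, x_0 = 9/5:
  E[X_t] = 9/5 * exp(-2 t) = 9*exp(-2*t)/5
  Var(X_t) = (5)^2 * (1 - exp(-2*2 t)) / (2 * 2) = 25/4 - 25*exp(-4*t)/4.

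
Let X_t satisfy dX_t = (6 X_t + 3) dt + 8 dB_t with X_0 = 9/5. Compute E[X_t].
E[X_t] = 23*exp(6*t)/10 - 1/2

Taking expectations and using E[dB_t] = 0, the mean m(t) = E[X_t] satisfies the ODE m'(t) = a m(t) + b with m(0) = x_0. With a = 6, b = 3, x_0 = 9/5, the solution is
  m(t) = x_0 * exp(a t) + (b/a) * (exp(a t) - 1)
       = (9/5) * exp(6 t) + (3/6) * (exp(6 t) - 1)
       = 23*exp(6*t)/10 - 1/2.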